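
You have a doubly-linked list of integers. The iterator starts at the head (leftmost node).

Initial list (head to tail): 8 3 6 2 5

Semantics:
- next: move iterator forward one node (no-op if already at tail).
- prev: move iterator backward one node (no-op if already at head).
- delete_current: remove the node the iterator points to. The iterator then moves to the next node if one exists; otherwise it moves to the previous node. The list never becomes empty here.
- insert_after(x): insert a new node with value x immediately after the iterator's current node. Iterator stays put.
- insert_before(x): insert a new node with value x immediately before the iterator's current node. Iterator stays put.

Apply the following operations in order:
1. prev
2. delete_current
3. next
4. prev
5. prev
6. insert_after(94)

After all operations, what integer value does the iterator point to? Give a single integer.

Answer: 3

Derivation:
After 1 (prev): list=[8, 3, 6, 2, 5] cursor@8
After 2 (delete_current): list=[3, 6, 2, 5] cursor@3
After 3 (next): list=[3, 6, 2, 5] cursor@6
After 4 (prev): list=[3, 6, 2, 5] cursor@3
After 5 (prev): list=[3, 6, 2, 5] cursor@3
After 6 (insert_after(94)): list=[3, 94, 6, 2, 5] cursor@3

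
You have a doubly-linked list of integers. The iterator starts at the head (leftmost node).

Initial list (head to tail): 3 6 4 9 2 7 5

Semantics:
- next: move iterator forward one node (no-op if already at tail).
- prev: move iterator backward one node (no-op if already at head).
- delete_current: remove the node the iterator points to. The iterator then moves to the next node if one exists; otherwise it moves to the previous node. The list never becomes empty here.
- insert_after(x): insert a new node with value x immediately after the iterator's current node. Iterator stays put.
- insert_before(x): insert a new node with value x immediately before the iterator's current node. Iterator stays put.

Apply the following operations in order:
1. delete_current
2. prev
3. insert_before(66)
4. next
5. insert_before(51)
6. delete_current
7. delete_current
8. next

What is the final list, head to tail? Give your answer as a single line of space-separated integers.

Answer: 66 6 51 2 7 5

Derivation:
After 1 (delete_current): list=[6, 4, 9, 2, 7, 5] cursor@6
After 2 (prev): list=[6, 4, 9, 2, 7, 5] cursor@6
After 3 (insert_before(66)): list=[66, 6, 4, 9, 2, 7, 5] cursor@6
After 4 (next): list=[66, 6, 4, 9, 2, 7, 5] cursor@4
After 5 (insert_before(51)): list=[66, 6, 51, 4, 9, 2, 7, 5] cursor@4
After 6 (delete_current): list=[66, 6, 51, 9, 2, 7, 5] cursor@9
After 7 (delete_current): list=[66, 6, 51, 2, 7, 5] cursor@2
After 8 (next): list=[66, 6, 51, 2, 7, 5] cursor@7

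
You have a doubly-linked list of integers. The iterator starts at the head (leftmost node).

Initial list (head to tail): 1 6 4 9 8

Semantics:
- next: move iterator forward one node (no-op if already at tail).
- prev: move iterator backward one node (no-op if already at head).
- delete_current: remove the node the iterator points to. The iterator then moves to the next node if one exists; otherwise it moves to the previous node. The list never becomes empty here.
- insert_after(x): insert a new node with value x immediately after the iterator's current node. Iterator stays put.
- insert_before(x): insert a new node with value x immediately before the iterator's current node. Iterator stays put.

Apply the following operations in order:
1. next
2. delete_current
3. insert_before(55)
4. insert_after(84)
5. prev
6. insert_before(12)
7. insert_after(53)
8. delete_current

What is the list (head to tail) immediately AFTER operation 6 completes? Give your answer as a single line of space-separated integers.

Answer: 1 12 55 4 84 9 8

Derivation:
After 1 (next): list=[1, 6, 4, 9, 8] cursor@6
After 2 (delete_current): list=[1, 4, 9, 8] cursor@4
After 3 (insert_before(55)): list=[1, 55, 4, 9, 8] cursor@4
After 4 (insert_after(84)): list=[1, 55, 4, 84, 9, 8] cursor@4
After 5 (prev): list=[1, 55, 4, 84, 9, 8] cursor@55
After 6 (insert_before(12)): list=[1, 12, 55, 4, 84, 9, 8] cursor@55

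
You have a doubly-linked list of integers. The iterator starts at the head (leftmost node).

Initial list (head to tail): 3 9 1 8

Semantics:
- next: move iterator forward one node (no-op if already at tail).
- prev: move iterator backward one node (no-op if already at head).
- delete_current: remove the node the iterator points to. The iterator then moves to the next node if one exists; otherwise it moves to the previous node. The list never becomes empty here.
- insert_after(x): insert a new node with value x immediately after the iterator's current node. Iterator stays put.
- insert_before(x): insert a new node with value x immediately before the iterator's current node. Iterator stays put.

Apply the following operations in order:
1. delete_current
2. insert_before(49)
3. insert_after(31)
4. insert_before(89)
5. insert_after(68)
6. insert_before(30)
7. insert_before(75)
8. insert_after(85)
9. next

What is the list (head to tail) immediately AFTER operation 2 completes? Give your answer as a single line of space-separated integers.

After 1 (delete_current): list=[9, 1, 8] cursor@9
After 2 (insert_before(49)): list=[49, 9, 1, 8] cursor@9

Answer: 49 9 1 8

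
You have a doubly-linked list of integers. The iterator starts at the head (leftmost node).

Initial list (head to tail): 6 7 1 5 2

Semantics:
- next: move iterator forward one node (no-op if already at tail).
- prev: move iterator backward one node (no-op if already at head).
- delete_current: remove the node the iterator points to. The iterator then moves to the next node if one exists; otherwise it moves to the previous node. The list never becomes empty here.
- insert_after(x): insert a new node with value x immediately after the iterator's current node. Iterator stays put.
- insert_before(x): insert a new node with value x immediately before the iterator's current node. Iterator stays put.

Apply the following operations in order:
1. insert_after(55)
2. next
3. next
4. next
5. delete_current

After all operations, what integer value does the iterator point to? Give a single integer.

After 1 (insert_after(55)): list=[6, 55, 7, 1, 5, 2] cursor@6
After 2 (next): list=[6, 55, 7, 1, 5, 2] cursor@55
After 3 (next): list=[6, 55, 7, 1, 5, 2] cursor@7
After 4 (next): list=[6, 55, 7, 1, 5, 2] cursor@1
After 5 (delete_current): list=[6, 55, 7, 5, 2] cursor@5

Answer: 5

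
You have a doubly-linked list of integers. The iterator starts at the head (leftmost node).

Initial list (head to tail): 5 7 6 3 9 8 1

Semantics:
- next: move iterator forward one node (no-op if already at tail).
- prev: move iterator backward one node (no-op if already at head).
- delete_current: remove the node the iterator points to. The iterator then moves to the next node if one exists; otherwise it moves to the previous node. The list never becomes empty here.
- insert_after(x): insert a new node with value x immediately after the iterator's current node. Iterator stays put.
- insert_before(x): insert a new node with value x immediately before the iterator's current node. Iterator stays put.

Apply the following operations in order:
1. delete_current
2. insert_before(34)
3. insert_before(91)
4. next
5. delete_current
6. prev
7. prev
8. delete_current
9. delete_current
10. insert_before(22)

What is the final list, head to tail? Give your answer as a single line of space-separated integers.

After 1 (delete_current): list=[7, 6, 3, 9, 8, 1] cursor@7
After 2 (insert_before(34)): list=[34, 7, 6, 3, 9, 8, 1] cursor@7
After 3 (insert_before(91)): list=[34, 91, 7, 6, 3, 9, 8, 1] cursor@7
After 4 (next): list=[34, 91, 7, 6, 3, 9, 8, 1] cursor@6
After 5 (delete_current): list=[34, 91, 7, 3, 9, 8, 1] cursor@3
After 6 (prev): list=[34, 91, 7, 3, 9, 8, 1] cursor@7
After 7 (prev): list=[34, 91, 7, 3, 9, 8, 1] cursor@91
After 8 (delete_current): list=[34, 7, 3, 9, 8, 1] cursor@7
After 9 (delete_current): list=[34, 3, 9, 8, 1] cursor@3
After 10 (insert_before(22)): list=[34, 22, 3, 9, 8, 1] cursor@3

Answer: 34 22 3 9 8 1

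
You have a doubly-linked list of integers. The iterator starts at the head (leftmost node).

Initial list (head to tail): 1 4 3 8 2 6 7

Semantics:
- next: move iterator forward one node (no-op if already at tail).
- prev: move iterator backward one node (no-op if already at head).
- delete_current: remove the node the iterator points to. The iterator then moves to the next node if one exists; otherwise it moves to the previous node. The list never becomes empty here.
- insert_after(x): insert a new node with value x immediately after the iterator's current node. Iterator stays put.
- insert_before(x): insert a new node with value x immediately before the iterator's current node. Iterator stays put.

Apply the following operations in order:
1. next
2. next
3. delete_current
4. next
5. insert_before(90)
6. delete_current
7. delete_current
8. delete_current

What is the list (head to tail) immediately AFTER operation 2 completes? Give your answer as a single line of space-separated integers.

Answer: 1 4 3 8 2 6 7

Derivation:
After 1 (next): list=[1, 4, 3, 8, 2, 6, 7] cursor@4
After 2 (next): list=[1, 4, 3, 8, 2, 6, 7] cursor@3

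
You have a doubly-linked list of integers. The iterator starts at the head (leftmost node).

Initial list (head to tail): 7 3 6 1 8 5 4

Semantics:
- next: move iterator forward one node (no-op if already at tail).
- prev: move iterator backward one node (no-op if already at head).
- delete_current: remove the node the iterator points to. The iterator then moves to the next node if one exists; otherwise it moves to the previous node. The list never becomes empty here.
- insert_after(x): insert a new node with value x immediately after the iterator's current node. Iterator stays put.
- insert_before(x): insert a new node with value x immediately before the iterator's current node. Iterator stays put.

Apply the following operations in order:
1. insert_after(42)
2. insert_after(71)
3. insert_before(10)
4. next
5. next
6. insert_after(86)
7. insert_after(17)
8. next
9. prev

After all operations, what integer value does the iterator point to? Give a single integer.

Answer: 42

Derivation:
After 1 (insert_after(42)): list=[7, 42, 3, 6, 1, 8, 5, 4] cursor@7
After 2 (insert_after(71)): list=[7, 71, 42, 3, 6, 1, 8, 5, 4] cursor@7
After 3 (insert_before(10)): list=[10, 7, 71, 42, 3, 6, 1, 8, 5, 4] cursor@7
After 4 (next): list=[10, 7, 71, 42, 3, 6, 1, 8, 5, 4] cursor@71
After 5 (next): list=[10, 7, 71, 42, 3, 6, 1, 8, 5, 4] cursor@42
After 6 (insert_after(86)): list=[10, 7, 71, 42, 86, 3, 6, 1, 8, 5, 4] cursor@42
After 7 (insert_after(17)): list=[10, 7, 71, 42, 17, 86, 3, 6, 1, 8, 5, 4] cursor@42
After 8 (next): list=[10, 7, 71, 42, 17, 86, 3, 6, 1, 8, 5, 4] cursor@17
After 9 (prev): list=[10, 7, 71, 42, 17, 86, 3, 6, 1, 8, 5, 4] cursor@42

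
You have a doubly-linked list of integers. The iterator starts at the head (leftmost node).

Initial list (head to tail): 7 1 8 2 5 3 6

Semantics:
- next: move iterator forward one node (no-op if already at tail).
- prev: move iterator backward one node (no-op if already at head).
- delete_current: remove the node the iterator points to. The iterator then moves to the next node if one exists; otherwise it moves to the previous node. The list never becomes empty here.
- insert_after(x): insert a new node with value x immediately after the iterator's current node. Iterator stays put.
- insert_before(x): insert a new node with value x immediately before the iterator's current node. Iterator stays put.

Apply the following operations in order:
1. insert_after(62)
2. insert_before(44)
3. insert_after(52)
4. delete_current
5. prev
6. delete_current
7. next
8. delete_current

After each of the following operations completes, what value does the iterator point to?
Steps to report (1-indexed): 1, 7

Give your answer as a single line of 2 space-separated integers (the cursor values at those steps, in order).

After 1 (insert_after(62)): list=[7, 62, 1, 8, 2, 5, 3, 6] cursor@7
After 2 (insert_before(44)): list=[44, 7, 62, 1, 8, 2, 5, 3, 6] cursor@7
After 3 (insert_after(52)): list=[44, 7, 52, 62, 1, 8, 2, 5, 3, 6] cursor@7
After 4 (delete_current): list=[44, 52, 62, 1, 8, 2, 5, 3, 6] cursor@52
After 5 (prev): list=[44, 52, 62, 1, 8, 2, 5, 3, 6] cursor@44
After 6 (delete_current): list=[52, 62, 1, 8, 2, 5, 3, 6] cursor@52
After 7 (next): list=[52, 62, 1, 8, 2, 5, 3, 6] cursor@62
After 8 (delete_current): list=[52, 1, 8, 2, 5, 3, 6] cursor@1

Answer: 7 62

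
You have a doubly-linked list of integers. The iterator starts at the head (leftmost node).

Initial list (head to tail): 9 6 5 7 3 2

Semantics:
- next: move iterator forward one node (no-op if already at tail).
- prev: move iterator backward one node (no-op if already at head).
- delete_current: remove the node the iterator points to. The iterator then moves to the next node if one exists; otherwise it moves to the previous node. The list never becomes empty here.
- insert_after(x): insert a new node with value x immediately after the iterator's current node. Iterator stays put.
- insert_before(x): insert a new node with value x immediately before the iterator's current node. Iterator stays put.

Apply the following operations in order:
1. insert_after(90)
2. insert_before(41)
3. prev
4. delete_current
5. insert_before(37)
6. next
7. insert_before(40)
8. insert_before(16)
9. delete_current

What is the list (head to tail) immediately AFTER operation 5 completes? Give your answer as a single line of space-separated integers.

After 1 (insert_after(90)): list=[9, 90, 6, 5, 7, 3, 2] cursor@9
After 2 (insert_before(41)): list=[41, 9, 90, 6, 5, 7, 3, 2] cursor@9
After 3 (prev): list=[41, 9, 90, 6, 5, 7, 3, 2] cursor@41
After 4 (delete_current): list=[9, 90, 6, 5, 7, 3, 2] cursor@9
After 5 (insert_before(37)): list=[37, 9, 90, 6, 5, 7, 3, 2] cursor@9

Answer: 37 9 90 6 5 7 3 2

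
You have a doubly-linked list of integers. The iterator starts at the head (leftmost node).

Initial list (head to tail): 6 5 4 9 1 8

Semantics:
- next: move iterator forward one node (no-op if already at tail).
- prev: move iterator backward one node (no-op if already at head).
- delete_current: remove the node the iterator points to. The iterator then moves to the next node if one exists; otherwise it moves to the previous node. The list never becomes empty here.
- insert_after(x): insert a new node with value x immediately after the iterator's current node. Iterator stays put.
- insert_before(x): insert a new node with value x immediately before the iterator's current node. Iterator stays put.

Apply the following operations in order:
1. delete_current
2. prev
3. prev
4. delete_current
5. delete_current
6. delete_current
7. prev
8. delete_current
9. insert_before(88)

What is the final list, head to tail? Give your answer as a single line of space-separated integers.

Answer: 88 8

Derivation:
After 1 (delete_current): list=[5, 4, 9, 1, 8] cursor@5
After 2 (prev): list=[5, 4, 9, 1, 8] cursor@5
After 3 (prev): list=[5, 4, 9, 1, 8] cursor@5
After 4 (delete_current): list=[4, 9, 1, 8] cursor@4
After 5 (delete_current): list=[9, 1, 8] cursor@9
After 6 (delete_current): list=[1, 8] cursor@1
After 7 (prev): list=[1, 8] cursor@1
After 8 (delete_current): list=[8] cursor@8
After 9 (insert_before(88)): list=[88, 8] cursor@8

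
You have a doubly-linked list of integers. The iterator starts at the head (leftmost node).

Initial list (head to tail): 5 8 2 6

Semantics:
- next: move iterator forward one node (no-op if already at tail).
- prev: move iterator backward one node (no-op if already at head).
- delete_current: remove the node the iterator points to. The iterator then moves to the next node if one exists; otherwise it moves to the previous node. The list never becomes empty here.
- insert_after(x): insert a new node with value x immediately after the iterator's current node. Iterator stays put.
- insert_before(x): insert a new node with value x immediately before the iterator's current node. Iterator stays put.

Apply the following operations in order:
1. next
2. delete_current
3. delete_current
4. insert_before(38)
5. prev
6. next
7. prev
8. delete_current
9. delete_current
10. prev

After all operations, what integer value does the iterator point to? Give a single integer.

After 1 (next): list=[5, 8, 2, 6] cursor@8
After 2 (delete_current): list=[5, 2, 6] cursor@2
After 3 (delete_current): list=[5, 6] cursor@6
After 4 (insert_before(38)): list=[5, 38, 6] cursor@6
After 5 (prev): list=[5, 38, 6] cursor@38
After 6 (next): list=[5, 38, 6] cursor@6
After 7 (prev): list=[5, 38, 6] cursor@38
After 8 (delete_current): list=[5, 6] cursor@6
After 9 (delete_current): list=[5] cursor@5
After 10 (prev): list=[5] cursor@5

Answer: 5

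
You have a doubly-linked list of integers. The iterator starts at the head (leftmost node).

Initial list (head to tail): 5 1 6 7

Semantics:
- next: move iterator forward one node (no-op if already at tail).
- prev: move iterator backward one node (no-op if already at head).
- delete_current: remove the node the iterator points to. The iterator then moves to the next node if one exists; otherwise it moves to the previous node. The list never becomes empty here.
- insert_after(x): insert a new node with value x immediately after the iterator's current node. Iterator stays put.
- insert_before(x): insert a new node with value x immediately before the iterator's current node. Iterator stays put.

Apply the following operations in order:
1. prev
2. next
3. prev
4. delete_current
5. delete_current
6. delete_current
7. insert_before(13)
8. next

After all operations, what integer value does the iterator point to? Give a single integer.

After 1 (prev): list=[5, 1, 6, 7] cursor@5
After 2 (next): list=[5, 1, 6, 7] cursor@1
After 3 (prev): list=[5, 1, 6, 7] cursor@5
After 4 (delete_current): list=[1, 6, 7] cursor@1
After 5 (delete_current): list=[6, 7] cursor@6
After 6 (delete_current): list=[7] cursor@7
After 7 (insert_before(13)): list=[13, 7] cursor@7
After 8 (next): list=[13, 7] cursor@7

Answer: 7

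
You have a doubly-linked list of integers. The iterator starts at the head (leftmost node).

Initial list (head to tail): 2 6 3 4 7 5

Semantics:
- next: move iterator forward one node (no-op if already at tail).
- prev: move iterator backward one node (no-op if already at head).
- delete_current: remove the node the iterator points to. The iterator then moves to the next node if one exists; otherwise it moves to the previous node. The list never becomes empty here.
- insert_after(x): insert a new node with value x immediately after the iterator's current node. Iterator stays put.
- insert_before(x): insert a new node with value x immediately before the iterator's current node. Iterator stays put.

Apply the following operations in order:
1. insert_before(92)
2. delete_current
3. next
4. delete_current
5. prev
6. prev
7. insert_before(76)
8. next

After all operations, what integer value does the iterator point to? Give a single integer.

After 1 (insert_before(92)): list=[92, 2, 6, 3, 4, 7, 5] cursor@2
After 2 (delete_current): list=[92, 6, 3, 4, 7, 5] cursor@6
After 3 (next): list=[92, 6, 3, 4, 7, 5] cursor@3
After 4 (delete_current): list=[92, 6, 4, 7, 5] cursor@4
After 5 (prev): list=[92, 6, 4, 7, 5] cursor@6
After 6 (prev): list=[92, 6, 4, 7, 5] cursor@92
After 7 (insert_before(76)): list=[76, 92, 6, 4, 7, 5] cursor@92
After 8 (next): list=[76, 92, 6, 4, 7, 5] cursor@6

Answer: 6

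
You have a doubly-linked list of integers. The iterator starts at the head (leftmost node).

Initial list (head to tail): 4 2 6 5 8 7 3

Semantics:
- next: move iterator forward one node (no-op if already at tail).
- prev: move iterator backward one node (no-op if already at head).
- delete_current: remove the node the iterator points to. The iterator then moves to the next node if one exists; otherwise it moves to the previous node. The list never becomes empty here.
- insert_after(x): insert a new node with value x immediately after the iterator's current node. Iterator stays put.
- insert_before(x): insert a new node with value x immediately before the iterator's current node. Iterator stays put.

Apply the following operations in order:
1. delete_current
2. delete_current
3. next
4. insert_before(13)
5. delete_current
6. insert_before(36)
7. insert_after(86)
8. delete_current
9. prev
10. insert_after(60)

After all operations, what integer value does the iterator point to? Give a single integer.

After 1 (delete_current): list=[2, 6, 5, 8, 7, 3] cursor@2
After 2 (delete_current): list=[6, 5, 8, 7, 3] cursor@6
After 3 (next): list=[6, 5, 8, 7, 3] cursor@5
After 4 (insert_before(13)): list=[6, 13, 5, 8, 7, 3] cursor@5
After 5 (delete_current): list=[6, 13, 8, 7, 3] cursor@8
After 6 (insert_before(36)): list=[6, 13, 36, 8, 7, 3] cursor@8
After 7 (insert_after(86)): list=[6, 13, 36, 8, 86, 7, 3] cursor@8
After 8 (delete_current): list=[6, 13, 36, 86, 7, 3] cursor@86
After 9 (prev): list=[6, 13, 36, 86, 7, 3] cursor@36
After 10 (insert_after(60)): list=[6, 13, 36, 60, 86, 7, 3] cursor@36

Answer: 36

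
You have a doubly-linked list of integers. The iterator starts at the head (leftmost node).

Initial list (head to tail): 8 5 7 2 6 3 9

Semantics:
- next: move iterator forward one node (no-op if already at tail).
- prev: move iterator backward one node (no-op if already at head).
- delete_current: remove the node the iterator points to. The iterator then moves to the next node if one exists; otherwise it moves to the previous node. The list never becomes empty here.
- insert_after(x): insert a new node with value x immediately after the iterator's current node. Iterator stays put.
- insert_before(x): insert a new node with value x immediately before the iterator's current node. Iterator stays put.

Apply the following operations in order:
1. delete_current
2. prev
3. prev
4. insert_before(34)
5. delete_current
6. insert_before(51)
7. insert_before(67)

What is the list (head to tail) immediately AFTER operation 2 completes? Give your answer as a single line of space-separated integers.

Answer: 5 7 2 6 3 9

Derivation:
After 1 (delete_current): list=[5, 7, 2, 6, 3, 9] cursor@5
After 2 (prev): list=[5, 7, 2, 6, 3, 9] cursor@5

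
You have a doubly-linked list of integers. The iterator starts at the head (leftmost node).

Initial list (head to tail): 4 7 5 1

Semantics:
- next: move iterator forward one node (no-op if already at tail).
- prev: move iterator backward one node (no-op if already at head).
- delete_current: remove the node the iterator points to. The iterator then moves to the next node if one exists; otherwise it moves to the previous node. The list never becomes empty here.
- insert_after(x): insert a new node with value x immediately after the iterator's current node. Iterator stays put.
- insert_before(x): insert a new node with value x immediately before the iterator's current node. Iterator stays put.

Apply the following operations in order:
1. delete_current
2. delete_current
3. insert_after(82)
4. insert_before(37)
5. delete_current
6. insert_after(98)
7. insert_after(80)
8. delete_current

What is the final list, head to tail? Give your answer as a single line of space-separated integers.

After 1 (delete_current): list=[7, 5, 1] cursor@7
After 2 (delete_current): list=[5, 1] cursor@5
After 3 (insert_after(82)): list=[5, 82, 1] cursor@5
After 4 (insert_before(37)): list=[37, 5, 82, 1] cursor@5
After 5 (delete_current): list=[37, 82, 1] cursor@82
After 6 (insert_after(98)): list=[37, 82, 98, 1] cursor@82
After 7 (insert_after(80)): list=[37, 82, 80, 98, 1] cursor@82
After 8 (delete_current): list=[37, 80, 98, 1] cursor@80

Answer: 37 80 98 1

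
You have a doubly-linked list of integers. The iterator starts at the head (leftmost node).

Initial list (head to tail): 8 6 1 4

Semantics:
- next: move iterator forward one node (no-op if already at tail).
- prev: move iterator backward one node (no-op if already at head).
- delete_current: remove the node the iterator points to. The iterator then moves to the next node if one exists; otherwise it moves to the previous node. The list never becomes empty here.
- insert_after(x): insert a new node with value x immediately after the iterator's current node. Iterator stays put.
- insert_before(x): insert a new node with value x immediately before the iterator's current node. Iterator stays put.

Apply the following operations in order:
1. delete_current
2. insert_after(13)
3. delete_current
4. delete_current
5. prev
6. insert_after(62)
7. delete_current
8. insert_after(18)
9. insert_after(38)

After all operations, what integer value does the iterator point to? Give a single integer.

Answer: 62

Derivation:
After 1 (delete_current): list=[6, 1, 4] cursor@6
After 2 (insert_after(13)): list=[6, 13, 1, 4] cursor@6
After 3 (delete_current): list=[13, 1, 4] cursor@13
After 4 (delete_current): list=[1, 4] cursor@1
After 5 (prev): list=[1, 4] cursor@1
After 6 (insert_after(62)): list=[1, 62, 4] cursor@1
After 7 (delete_current): list=[62, 4] cursor@62
After 8 (insert_after(18)): list=[62, 18, 4] cursor@62
After 9 (insert_after(38)): list=[62, 38, 18, 4] cursor@62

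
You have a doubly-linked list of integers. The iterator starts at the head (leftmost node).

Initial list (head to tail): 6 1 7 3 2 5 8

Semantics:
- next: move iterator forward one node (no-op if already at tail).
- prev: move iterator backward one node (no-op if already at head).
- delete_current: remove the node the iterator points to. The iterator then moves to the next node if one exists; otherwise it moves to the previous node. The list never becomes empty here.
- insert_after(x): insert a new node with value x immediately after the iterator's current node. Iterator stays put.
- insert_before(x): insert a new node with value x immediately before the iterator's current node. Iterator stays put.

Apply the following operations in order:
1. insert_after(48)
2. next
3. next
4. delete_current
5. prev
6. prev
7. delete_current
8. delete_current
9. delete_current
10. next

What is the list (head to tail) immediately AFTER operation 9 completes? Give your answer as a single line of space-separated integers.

After 1 (insert_after(48)): list=[6, 48, 1, 7, 3, 2, 5, 8] cursor@6
After 2 (next): list=[6, 48, 1, 7, 3, 2, 5, 8] cursor@48
After 3 (next): list=[6, 48, 1, 7, 3, 2, 5, 8] cursor@1
After 4 (delete_current): list=[6, 48, 7, 3, 2, 5, 8] cursor@7
After 5 (prev): list=[6, 48, 7, 3, 2, 5, 8] cursor@48
After 6 (prev): list=[6, 48, 7, 3, 2, 5, 8] cursor@6
After 7 (delete_current): list=[48, 7, 3, 2, 5, 8] cursor@48
After 8 (delete_current): list=[7, 3, 2, 5, 8] cursor@7
After 9 (delete_current): list=[3, 2, 5, 8] cursor@3

Answer: 3 2 5 8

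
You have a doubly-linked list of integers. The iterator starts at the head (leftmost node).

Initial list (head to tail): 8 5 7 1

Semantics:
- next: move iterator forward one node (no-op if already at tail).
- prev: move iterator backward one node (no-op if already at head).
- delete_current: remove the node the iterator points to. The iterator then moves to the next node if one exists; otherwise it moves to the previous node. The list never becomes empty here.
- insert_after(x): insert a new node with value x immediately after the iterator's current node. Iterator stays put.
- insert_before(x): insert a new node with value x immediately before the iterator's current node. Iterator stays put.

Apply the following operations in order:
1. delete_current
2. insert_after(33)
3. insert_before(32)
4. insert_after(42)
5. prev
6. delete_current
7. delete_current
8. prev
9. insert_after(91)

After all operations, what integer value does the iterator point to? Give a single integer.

After 1 (delete_current): list=[5, 7, 1] cursor@5
After 2 (insert_after(33)): list=[5, 33, 7, 1] cursor@5
After 3 (insert_before(32)): list=[32, 5, 33, 7, 1] cursor@5
After 4 (insert_after(42)): list=[32, 5, 42, 33, 7, 1] cursor@5
After 5 (prev): list=[32, 5, 42, 33, 7, 1] cursor@32
After 6 (delete_current): list=[5, 42, 33, 7, 1] cursor@5
After 7 (delete_current): list=[42, 33, 7, 1] cursor@42
After 8 (prev): list=[42, 33, 7, 1] cursor@42
After 9 (insert_after(91)): list=[42, 91, 33, 7, 1] cursor@42

Answer: 42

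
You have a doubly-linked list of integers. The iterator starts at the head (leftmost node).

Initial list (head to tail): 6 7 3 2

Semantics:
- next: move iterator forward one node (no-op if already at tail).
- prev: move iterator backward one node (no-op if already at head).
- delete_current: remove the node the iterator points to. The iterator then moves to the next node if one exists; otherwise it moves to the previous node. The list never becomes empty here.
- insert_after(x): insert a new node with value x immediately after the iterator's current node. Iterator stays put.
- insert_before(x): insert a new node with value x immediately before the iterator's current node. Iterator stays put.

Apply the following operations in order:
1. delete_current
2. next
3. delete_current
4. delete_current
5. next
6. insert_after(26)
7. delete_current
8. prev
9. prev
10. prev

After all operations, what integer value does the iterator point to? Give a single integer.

Answer: 26

Derivation:
After 1 (delete_current): list=[7, 3, 2] cursor@7
After 2 (next): list=[7, 3, 2] cursor@3
After 3 (delete_current): list=[7, 2] cursor@2
After 4 (delete_current): list=[7] cursor@7
After 5 (next): list=[7] cursor@7
After 6 (insert_after(26)): list=[7, 26] cursor@7
After 7 (delete_current): list=[26] cursor@26
After 8 (prev): list=[26] cursor@26
After 9 (prev): list=[26] cursor@26
After 10 (prev): list=[26] cursor@26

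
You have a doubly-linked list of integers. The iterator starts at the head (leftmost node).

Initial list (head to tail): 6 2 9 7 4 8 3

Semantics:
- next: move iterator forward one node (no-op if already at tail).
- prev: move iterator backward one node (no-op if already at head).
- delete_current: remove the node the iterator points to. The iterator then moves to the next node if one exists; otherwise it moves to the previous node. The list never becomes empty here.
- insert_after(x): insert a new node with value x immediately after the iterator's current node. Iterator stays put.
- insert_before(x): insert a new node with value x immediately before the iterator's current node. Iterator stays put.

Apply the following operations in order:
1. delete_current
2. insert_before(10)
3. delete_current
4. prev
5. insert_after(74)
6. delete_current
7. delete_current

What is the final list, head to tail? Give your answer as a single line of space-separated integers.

Answer: 9 7 4 8 3

Derivation:
After 1 (delete_current): list=[2, 9, 7, 4, 8, 3] cursor@2
After 2 (insert_before(10)): list=[10, 2, 9, 7, 4, 8, 3] cursor@2
After 3 (delete_current): list=[10, 9, 7, 4, 8, 3] cursor@9
After 4 (prev): list=[10, 9, 7, 4, 8, 3] cursor@10
After 5 (insert_after(74)): list=[10, 74, 9, 7, 4, 8, 3] cursor@10
After 6 (delete_current): list=[74, 9, 7, 4, 8, 3] cursor@74
After 7 (delete_current): list=[9, 7, 4, 8, 3] cursor@9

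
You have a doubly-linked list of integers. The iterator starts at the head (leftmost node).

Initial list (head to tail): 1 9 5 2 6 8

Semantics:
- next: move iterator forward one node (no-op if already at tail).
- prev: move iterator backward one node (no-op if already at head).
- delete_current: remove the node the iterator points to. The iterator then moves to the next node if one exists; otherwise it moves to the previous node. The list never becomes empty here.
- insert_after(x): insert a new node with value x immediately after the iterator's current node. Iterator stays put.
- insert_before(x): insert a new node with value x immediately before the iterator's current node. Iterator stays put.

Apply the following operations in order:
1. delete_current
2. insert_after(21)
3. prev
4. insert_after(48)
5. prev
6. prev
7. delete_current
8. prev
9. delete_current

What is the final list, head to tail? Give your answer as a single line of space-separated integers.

Answer: 21 5 2 6 8

Derivation:
After 1 (delete_current): list=[9, 5, 2, 6, 8] cursor@9
After 2 (insert_after(21)): list=[9, 21, 5, 2, 6, 8] cursor@9
After 3 (prev): list=[9, 21, 5, 2, 6, 8] cursor@9
After 4 (insert_after(48)): list=[9, 48, 21, 5, 2, 6, 8] cursor@9
After 5 (prev): list=[9, 48, 21, 5, 2, 6, 8] cursor@9
After 6 (prev): list=[9, 48, 21, 5, 2, 6, 8] cursor@9
After 7 (delete_current): list=[48, 21, 5, 2, 6, 8] cursor@48
After 8 (prev): list=[48, 21, 5, 2, 6, 8] cursor@48
After 9 (delete_current): list=[21, 5, 2, 6, 8] cursor@21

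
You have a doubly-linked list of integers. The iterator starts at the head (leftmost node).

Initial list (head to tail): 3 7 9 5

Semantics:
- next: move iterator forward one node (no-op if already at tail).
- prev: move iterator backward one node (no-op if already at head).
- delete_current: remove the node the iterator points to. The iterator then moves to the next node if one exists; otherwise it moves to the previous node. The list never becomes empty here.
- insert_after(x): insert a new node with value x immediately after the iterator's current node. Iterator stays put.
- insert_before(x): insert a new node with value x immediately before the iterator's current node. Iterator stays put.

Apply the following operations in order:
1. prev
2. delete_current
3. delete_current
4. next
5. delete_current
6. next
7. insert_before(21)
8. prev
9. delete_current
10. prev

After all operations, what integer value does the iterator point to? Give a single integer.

Answer: 9

Derivation:
After 1 (prev): list=[3, 7, 9, 5] cursor@3
After 2 (delete_current): list=[7, 9, 5] cursor@7
After 3 (delete_current): list=[9, 5] cursor@9
After 4 (next): list=[9, 5] cursor@5
After 5 (delete_current): list=[9] cursor@9
After 6 (next): list=[9] cursor@9
After 7 (insert_before(21)): list=[21, 9] cursor@9
After 8 (prev): list=[21, 9] cursor@21
After 9 (delete_current): list=[9] cursor@9
After 10 (prev): list=[9] cursor@9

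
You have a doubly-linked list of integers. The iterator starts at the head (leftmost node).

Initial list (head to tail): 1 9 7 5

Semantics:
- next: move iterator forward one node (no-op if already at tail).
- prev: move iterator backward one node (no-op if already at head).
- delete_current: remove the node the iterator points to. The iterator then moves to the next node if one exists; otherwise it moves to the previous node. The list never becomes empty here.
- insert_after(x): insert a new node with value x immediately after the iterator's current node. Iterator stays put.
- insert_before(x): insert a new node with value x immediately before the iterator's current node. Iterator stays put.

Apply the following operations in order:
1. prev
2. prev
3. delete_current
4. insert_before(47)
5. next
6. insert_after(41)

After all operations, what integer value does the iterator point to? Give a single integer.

Answer: 7

Derivation:
After 1 (prev): list=[1, 9, 7, 5] cursor@1
After 2 (prev): list=[1, 9, 7, 5] cursor@1
After 3 (delete_current): list=[9, 7, 5] cursor@9
After 4 (insert_before(47)): list=[47, 9, 7, 5] cursor@9
After 5 (next): list=[47, 9, 7, 5] cursor@7
After 6 (insert_after(41)): list=[47, 9, 7, 41, 5] cursor@7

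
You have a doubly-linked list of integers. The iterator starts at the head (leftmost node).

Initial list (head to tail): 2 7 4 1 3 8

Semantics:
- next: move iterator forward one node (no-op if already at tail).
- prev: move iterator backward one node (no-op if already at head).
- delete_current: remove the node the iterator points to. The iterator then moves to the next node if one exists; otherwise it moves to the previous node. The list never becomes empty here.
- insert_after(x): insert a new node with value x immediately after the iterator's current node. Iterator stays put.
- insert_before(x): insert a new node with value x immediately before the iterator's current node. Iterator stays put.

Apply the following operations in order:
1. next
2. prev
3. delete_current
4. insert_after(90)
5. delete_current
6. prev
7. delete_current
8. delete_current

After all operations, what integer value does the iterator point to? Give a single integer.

After 1 (next): list=[2, 7, 4, 1, 3, 8] cursor@7
After 2 (prev): list=[2, 7, 4, 1, 3, 8] cursor@2
After 3 (delete_current): list=[7, 4, 1, 3, 8] cursor@7
After 4 (insert_after(90)): list=[7, 90, 4, 1, 3, 8] cursor@7
After 5 (delete_current): list=[90, 4, 1, 3, 8] cursor@90
After 6 (prev): list=[90, 4, 1, 3, 8] cursor@90
After 7 (delete_current): list=[4, 1, 3, 8] cursor@4
After 8 (delete_current): list=[1, 3, 8] cursor@1

Answer: 1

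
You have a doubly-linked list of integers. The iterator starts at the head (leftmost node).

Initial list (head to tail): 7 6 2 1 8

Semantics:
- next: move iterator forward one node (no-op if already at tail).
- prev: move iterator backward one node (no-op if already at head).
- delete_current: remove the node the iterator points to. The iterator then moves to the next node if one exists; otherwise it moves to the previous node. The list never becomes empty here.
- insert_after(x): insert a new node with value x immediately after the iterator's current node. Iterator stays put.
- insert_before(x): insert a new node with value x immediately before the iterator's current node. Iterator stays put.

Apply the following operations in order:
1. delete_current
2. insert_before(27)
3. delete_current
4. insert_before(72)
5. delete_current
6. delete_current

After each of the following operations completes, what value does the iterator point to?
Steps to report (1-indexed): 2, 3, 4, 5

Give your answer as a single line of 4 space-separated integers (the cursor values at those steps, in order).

Answer: 6 2 2 1

Derivation:
After 1 (delete_current): list=[6, 2, 1, 8] cursor@6
After 2 (insert_before(27)): list=[27, 6, 2, 1, 8] cursor@6
After 3 (delete_current): list=[27, 2, 1, 8] cursor@2
After 4 (insert_before(72)): list=[27, 72, 2, 1, 8] cursor@2
After 5 (delete_current): list=[27, 72, 1, 8] cursor@1
After 6 (delete_current): list=[27, 72, 8] cursor@8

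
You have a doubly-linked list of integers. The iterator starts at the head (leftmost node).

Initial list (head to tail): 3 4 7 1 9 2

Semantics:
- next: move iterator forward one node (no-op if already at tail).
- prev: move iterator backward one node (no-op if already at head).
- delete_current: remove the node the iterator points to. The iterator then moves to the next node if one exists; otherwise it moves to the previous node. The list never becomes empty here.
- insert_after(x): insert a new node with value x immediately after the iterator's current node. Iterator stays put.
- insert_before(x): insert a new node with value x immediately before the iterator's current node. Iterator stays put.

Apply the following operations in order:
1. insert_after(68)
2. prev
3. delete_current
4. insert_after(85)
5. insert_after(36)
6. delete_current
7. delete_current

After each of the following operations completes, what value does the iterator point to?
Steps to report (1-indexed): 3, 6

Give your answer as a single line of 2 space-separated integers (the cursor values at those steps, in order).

Answer: 68 36

Derivation:
After 1 (insert_after(68)): list=[3, 68, 4, 7, 1, 9, 2] cursor@3
After 2 (prev): list=[3, 68, 4, 7, 1, 9, 2] cursor@3
After 3 (delete_current): list=[68, 4, 7, 1, 9, 2] cursor@68
After 4 (insert_after(85)): list=[68, 85, 4, 7, 1, 9, 2] cursor@68
After 5 (insert_after(36)): list=[68, 36, 85, 4, 7, 1, 9, 2] cursor@68
After 6 (delete_current): list=[36, 85, 4, 7, 1, 9, 2] cursor@36
After 7 (delete_current): list=[85, 4, 7, 1, 9, 2] cursor@85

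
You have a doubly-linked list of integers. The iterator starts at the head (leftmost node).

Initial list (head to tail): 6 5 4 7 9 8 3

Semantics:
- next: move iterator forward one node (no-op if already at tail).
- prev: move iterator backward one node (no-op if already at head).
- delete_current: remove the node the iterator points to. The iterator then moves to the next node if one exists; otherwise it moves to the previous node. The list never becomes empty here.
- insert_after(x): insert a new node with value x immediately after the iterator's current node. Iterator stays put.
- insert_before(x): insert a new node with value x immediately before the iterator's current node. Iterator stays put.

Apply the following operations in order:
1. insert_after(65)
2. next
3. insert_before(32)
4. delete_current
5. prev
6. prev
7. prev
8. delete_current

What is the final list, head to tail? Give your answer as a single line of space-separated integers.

After 1 (insert_after(65)): list=[6, 65, 5, 4, 7, 9, 8, 3] cursor@6
After 2 (next): list=[6, 65, 5, 4, 7, 9, 8, 3] cursor@65
After 3 (insert_before(32)): list=[6, 32, 65, 5, 4, 7, 9, 8, 3] cursor@65
After 4 (delete_current): list=[6, 32, 5, 4, 7, 9, 8, 3] cursor@5
After 5 (prev): list=[6, 32, 5, 4, 7, 9, 8, 3] cursor@32
After 6 (prev): list=[6, 32, 5, 4, 7, 9, 8, 3] cursor@6
After 7 (prev): list=[6, 32, 5, 4, 7, 9, 8, 3] cursor@6
After 8 (delete_current): list=[32, 5, 4, 7, 9, 8, 3] cursor@32

Answer: 32 5 4 7 9 8 3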